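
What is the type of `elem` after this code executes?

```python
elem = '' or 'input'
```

'or' returns first truthy value ('input', which is str)

str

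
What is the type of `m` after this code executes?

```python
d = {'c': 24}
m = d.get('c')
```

dict.get() returns the value (int) when key is found

int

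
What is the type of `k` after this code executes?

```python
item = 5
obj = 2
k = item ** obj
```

int ** positive int returns int (5 ** 2 = 25)

int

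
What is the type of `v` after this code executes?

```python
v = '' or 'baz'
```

'or' returns first truthy value ('baz', which is str)

str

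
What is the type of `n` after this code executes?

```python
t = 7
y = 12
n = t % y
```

int % int returns int (7 % 12 = 7)

int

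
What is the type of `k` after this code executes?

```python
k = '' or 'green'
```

'or' returns first truthy value ('green', which is str)

str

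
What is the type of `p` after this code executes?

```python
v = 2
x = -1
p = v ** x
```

int ** negative int returns float

float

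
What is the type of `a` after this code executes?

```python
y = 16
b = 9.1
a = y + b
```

int + float returns float (16 + 9.1 = 25.1)

float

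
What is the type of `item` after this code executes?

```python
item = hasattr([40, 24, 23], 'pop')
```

hasattr() returns bool

bool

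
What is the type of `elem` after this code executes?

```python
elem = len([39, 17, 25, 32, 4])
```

len() always returns int

int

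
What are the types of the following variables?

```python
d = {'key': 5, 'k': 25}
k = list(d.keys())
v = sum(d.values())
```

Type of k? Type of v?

list(...) returns list; sum of int values returns int

list, int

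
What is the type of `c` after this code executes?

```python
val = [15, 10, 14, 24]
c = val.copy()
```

list.copy() returns list

list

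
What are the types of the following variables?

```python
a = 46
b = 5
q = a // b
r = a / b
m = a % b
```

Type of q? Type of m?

int // int returns int; int % int returns int

int, int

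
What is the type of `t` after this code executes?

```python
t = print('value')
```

print() returns None

NoneType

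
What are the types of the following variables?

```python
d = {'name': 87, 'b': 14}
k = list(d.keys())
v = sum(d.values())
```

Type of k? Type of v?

list(...) returns list; sum of int values returns int

list, int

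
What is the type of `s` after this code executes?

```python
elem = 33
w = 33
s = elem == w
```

Equality comparison returns bool

bool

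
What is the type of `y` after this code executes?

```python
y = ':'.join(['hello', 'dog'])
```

str.join() returns str

str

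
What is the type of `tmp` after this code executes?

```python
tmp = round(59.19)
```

round() with no ndigits arg returns int

int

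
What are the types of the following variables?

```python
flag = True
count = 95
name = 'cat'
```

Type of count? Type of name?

count is int; name is str

int, str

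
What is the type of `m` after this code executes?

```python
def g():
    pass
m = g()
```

A function with no return statement returns None

NoneType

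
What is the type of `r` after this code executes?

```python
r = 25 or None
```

'or' returns first truthy value (25, int)

int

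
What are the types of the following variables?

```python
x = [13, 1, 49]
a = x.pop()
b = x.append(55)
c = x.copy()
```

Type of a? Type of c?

list.pop() returns the element (int); list.copy() returns list

int, list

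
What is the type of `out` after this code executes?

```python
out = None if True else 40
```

Ternary: condition is True, if branch (None) taken → NoneType

NoneType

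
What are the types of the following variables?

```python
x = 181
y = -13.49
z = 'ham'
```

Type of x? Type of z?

x is int; z is str

int, str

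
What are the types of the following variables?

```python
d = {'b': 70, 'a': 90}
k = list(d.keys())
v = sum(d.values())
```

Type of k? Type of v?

list(...) returns list; sum of int values returns int

list, int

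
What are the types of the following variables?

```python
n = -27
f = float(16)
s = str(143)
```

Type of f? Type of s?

f is float; s is str

float, str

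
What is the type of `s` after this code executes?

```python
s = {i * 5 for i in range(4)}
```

A set comprehension {expr for x in iterable} produces a set

set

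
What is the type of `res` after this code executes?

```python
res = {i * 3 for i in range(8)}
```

A set comprehension {expr for x in iterable} produces a set

set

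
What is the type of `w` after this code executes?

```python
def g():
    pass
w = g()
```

A function with no return statement returns None

NoneType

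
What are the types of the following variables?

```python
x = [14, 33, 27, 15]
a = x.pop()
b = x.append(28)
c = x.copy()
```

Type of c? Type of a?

list.copy() returns list; list.pop() returns the element (int)

list, int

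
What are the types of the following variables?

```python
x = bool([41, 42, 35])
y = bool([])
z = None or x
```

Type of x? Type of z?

bool() returns bool; None or <bool> returns the bool

bool, bool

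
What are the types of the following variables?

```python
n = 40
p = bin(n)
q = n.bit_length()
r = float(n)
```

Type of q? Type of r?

int.bit_length() returns int; float() returns float

int, float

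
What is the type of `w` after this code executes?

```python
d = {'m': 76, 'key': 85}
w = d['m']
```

Accessing dict[str, int] with key 'm' returns int value 76

int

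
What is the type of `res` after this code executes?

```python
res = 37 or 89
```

'or' returns the first truthy value (37, which is int)

int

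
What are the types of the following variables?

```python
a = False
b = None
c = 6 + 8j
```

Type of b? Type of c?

b is NoneType; c is complex

NoneType, complex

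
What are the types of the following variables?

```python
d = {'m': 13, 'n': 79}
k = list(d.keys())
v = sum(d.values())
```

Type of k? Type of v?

list(...) returns list; sum of int values returns int

list, int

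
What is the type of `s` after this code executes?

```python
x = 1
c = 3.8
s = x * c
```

int * float returns float (1 * 3.8 = 3.8)

float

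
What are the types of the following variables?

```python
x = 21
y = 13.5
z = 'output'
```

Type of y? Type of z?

y is float; z is str

float, str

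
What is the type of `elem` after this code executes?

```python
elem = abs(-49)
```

abs() of int returns int

int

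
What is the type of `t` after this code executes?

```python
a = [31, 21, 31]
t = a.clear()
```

list.clear() returns None

NoneType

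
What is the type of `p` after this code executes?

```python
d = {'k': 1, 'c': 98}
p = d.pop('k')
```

dict.pop() returns the value (int)

int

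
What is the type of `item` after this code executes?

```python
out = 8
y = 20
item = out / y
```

int / int always returns float in Python 3 (8 / 20 = 0.4)

float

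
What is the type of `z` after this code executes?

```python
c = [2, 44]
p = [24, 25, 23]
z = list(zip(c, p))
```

list(zip(...)) returns a list of tuples

list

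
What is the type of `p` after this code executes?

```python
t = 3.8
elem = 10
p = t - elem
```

float - int returns float (3.8 - 10 = -6.2)

float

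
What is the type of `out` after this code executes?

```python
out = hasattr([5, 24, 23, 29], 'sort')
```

hasattr() returns bool

bool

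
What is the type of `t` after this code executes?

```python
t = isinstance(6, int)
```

isinstance() returns bool

bool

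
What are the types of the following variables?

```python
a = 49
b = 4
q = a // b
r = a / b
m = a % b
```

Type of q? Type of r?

int // int returns int; int / int returns float

int, float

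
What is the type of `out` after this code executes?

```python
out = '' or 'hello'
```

'or' returns first truthy value ('hello', which is str)

str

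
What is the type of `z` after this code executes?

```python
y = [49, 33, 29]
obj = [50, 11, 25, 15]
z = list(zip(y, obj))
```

list(zip(...)) returns a list of tuples

list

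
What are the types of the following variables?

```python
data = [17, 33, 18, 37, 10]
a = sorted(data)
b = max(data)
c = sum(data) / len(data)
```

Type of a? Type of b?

sorted() returns list; max of ints returns int

list, int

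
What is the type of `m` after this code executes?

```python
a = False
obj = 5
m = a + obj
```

bool + int returns int (False is 0, so 0 + 5 = 5)

int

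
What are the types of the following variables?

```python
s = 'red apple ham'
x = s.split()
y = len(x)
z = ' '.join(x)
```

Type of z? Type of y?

str.join() returns str; len() returns int

str, int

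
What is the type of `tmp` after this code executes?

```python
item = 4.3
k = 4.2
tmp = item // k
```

float // float returns float (floor division preserves float type)

float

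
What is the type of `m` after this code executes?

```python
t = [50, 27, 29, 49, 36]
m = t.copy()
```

list.copy() returns list

list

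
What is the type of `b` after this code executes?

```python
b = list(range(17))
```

list(range(...)) returns list

list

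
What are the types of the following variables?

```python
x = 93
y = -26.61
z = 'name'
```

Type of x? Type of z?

x is int; z is str

int, str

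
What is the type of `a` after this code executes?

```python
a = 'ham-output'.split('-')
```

str.split() returns list

list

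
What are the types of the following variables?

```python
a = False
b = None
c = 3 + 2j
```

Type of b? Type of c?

b is NoneType; c is complex

NoneType, complex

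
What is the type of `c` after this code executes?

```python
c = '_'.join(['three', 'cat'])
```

str.join() returns str

str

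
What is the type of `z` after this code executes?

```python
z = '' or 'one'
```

'or' returns first truthy value ('one', which is str)

str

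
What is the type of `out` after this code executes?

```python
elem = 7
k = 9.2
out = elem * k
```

int * float returns float (7 * 9.2 = 64.4)

float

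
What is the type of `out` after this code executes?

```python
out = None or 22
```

'or' with None returns the other value (22, int)

int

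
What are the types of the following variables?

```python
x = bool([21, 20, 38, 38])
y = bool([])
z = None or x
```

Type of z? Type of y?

None or <bool> returns the bool; bool() returns bool

bool, bool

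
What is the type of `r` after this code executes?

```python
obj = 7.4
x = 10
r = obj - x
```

float - int returns float (7.4 - 10 = -2.6)

float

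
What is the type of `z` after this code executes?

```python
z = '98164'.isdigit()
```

str.isdigit() returns bool

bool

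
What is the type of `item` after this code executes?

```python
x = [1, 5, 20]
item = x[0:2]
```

Slicing a list always returns a list

list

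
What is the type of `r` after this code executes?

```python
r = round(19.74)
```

round() with no ndigits arg returns int

int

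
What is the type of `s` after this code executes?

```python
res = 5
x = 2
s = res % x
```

int % int returns int (5 % 2 = 1)

int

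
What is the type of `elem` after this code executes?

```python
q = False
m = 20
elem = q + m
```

bool + int returns int (False is 0, so 0 + 20 = 20)

int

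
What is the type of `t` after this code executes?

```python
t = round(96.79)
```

round() with no ndigits arg returns int

int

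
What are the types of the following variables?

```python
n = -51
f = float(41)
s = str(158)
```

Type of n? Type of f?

n is int; f is float

int, float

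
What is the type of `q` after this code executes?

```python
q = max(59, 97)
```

max() of ints returns int

int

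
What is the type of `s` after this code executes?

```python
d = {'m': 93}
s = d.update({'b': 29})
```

dict.update() returns None

NoneType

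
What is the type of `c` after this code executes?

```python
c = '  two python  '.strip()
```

str.strip() returns str

str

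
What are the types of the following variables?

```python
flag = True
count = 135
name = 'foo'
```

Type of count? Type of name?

count is int; name is str

int, str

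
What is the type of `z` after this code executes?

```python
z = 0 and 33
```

'and' returns the first falsy value (0, which is int)

int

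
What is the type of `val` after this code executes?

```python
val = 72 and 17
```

'and' returns the last value when all truthy (17, which is int)

int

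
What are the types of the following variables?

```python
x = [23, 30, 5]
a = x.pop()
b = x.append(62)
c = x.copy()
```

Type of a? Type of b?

list.pop() returns the element (int); list.append() returns None

int, NoneType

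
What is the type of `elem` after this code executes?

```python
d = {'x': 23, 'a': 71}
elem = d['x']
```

Accessing dict[str, int] with key 'x' returns int value 23

int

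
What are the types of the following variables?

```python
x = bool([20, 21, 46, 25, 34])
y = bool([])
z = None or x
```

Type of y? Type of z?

bool() returns bool; None or <bool> returns the bool

bool, bool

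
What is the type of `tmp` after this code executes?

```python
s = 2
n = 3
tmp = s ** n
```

int ** positive int returns int (2 ** 3 = 8)

int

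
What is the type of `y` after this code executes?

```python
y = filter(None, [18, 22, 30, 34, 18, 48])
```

filter() returns a filter iterator object

filter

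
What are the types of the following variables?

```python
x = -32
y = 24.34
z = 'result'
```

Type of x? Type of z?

x is int; z is str

int, str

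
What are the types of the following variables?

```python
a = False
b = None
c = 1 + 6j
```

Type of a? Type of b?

a is bool; b is NoneType

bool, NoneType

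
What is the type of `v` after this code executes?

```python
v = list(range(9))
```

list(range(...)) returns list

list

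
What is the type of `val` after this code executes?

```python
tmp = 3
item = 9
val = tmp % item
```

int % int returns int (3 % 9 = 3)

int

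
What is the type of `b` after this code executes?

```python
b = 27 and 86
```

'and' returns the last value when all truthy (86, which is int)

int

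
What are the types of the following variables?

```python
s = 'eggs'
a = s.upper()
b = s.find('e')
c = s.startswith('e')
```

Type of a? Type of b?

str.upper() returns str; str.find() returns int

str, int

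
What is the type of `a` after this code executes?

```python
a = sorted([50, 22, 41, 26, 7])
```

sorted() always returns list

list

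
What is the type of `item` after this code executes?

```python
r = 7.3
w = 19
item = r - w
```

float - int returns float (7.3 - 19 = -11.7)

float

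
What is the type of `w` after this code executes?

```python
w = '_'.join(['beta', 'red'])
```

str.join() returns str

str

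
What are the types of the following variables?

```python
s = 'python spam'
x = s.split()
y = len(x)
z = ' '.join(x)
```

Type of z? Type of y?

str.join() returns str; len() returns int

str, int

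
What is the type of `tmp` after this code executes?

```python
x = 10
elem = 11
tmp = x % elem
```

int % int returns int (10 % 11 = 10)

int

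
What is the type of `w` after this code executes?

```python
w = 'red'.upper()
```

str.upper() returns str

str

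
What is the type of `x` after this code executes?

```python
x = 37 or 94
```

'or' returns the first truthy value (37, which is int)

int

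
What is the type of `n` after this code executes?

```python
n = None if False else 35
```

Ternary: condition is False, else branch (35) taken → int

int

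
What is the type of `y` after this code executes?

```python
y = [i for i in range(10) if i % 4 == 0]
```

A list comprehension [...] produces a list

list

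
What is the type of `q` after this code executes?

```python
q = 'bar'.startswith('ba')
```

str.startswith() returns bool

bool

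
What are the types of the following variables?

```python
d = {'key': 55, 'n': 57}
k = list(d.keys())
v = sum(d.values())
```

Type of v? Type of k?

sum of int values returns int; list(...) returns list

int, list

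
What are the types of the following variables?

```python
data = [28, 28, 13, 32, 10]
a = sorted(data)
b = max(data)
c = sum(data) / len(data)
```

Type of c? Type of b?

int / int returns float; max of ints returns int

float, int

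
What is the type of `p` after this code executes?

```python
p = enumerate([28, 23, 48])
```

enumerate() returns an enumerate iterator object

enumerate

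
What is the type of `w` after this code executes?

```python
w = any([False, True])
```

any() returns bool

bool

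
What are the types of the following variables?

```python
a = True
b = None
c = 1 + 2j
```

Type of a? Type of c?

a is bool; c is complex

bool, complex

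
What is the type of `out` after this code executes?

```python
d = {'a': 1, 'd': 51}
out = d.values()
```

.values() returns a dict_values view object

dict_values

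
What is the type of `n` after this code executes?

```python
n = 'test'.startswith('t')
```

str.startswith() returns bool

bool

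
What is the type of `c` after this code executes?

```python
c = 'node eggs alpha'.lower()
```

str.lower() returns str

str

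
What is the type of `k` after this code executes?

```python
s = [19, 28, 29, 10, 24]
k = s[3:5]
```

Slicing a list always returns a list

list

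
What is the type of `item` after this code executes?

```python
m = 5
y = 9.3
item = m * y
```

int * float returns float (5 * 9.3 = 46.5)

float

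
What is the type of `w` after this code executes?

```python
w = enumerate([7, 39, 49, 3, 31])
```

enumerate() returns an enumerate iterator object

enumerate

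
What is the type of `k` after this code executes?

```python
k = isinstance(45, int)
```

isinstance() returns bool

bool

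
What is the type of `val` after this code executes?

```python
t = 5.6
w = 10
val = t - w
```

float - int returns float (5.6 - 10 = -4.4)

float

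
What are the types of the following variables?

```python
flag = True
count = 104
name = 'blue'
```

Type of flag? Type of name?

flag is bool; name is str

bool, str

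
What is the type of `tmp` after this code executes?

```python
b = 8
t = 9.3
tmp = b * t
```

int * float returns float (8 * 9.3 = 74.4)

float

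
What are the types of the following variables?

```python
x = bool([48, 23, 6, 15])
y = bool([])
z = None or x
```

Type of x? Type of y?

bool() returns bool; bool() returns bool

bool, bool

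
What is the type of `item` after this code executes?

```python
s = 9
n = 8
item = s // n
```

int // int returns int (9 // 8 = 1)

int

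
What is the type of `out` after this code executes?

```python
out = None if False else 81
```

Ternary: condition is False, else branch (81) taken → int

int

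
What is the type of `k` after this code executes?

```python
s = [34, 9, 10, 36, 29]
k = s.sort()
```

list.sort() returns None (sorts in place)

NoneType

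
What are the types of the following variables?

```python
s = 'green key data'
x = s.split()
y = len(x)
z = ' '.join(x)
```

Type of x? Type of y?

str.split() returns list; len() returns int

list, int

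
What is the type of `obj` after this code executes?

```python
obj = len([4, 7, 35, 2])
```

len() always returns int

int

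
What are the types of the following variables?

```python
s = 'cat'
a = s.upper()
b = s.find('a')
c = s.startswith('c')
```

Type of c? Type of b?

str.startswith() returns bool; str.find() returns int

bool, int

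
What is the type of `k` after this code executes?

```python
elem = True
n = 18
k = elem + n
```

bool + int returns int (True is 1, so 1 + 18 = 19)

int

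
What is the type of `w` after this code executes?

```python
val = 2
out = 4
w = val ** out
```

int ** positive int returns int (2 ** 4 = 16)

int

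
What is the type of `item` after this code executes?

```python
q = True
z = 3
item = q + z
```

bool + int returns int (True is 1, so 1 + 3 = 4)

int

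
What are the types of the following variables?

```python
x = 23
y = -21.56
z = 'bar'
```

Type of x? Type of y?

x is int; y is float

int, float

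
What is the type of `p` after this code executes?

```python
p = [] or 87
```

'or' returns first truthy value (87, which is int)

int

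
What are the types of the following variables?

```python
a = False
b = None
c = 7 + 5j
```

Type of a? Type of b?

a is bool; b is NoneType

bool, NoneType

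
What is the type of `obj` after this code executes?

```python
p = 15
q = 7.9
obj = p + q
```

int + float returns float (15 + 7.9 = 22.9)

float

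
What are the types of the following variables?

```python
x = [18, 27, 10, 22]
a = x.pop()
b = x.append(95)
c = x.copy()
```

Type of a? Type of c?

list.pop() returns the element (int); list.copy() returns list

int, list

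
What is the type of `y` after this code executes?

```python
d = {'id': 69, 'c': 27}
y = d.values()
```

.values() returns a dict_values view object

dict_values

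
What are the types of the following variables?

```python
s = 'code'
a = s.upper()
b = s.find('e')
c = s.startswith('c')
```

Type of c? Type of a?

str.startswith() returns bool; str.upper() returns str

bool, str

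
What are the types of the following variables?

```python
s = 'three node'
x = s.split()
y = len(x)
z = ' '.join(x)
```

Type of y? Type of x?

len() returns int; str.split() returns list

int, list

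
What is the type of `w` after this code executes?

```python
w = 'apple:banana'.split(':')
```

str.split() returns list

list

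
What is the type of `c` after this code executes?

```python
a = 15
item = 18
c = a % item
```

int % int returns int (15 % 18 = 15)

int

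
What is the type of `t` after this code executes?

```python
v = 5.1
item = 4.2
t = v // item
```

float // float returns float (floor division preserves float type)

float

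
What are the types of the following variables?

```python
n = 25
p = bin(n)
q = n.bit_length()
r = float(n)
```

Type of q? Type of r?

int.bit_length() returns int; float() returns float

int, float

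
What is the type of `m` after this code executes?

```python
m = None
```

None has type NoneType

NoneType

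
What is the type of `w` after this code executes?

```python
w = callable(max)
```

callable() returns bool

bool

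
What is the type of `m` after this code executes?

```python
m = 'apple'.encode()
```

str.encode() returns bytes

bytes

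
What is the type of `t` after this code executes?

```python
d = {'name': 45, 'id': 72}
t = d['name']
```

Accessing dict[str, int] with key 'name' returns int value 45

int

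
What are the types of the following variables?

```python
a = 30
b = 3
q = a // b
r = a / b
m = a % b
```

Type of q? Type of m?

int // int returns int; int % int returns int

int, int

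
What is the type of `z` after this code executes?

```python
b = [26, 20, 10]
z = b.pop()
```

list.pop() returns the popped element (int here)

int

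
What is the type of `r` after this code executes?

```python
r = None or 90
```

'or' with None returns the other value (90, int)

int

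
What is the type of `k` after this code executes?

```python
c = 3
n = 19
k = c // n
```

int // int returns int (3 // 19 = 0)

int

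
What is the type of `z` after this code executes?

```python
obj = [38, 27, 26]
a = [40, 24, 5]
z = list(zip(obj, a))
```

list(zip(...)) returns a list of tuples

list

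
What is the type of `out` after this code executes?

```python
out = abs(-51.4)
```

abs() of float returns float

float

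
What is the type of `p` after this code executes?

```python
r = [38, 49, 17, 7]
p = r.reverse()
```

list.reverse() returns None

NoneType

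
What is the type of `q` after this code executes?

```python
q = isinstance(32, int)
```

isinstance() returns bool

bool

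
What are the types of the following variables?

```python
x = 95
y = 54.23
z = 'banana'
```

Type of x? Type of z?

x is int; z is str

int, str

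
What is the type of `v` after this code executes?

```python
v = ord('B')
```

ord() returns int (Unicode code point)

int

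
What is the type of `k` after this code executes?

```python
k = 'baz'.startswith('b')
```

str.startswith() returns bool

bool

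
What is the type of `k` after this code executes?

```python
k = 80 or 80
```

'or' returns the first truthy value (80, which is int)

int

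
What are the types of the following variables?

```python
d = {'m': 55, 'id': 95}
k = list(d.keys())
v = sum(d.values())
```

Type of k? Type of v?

list(...) returns list; sum of int values returns int

list, int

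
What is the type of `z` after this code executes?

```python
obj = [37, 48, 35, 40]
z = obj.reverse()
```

list.reverse() returns None

NoneType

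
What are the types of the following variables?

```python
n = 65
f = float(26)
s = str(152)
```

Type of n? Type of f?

n is int; f is float

int, float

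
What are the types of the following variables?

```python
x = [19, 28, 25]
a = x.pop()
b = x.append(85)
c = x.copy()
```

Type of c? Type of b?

list.copy() returns list; list.append() returns None

list, NoneType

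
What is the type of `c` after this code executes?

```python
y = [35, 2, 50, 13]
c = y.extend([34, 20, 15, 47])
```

list.extend() returns None

NoneType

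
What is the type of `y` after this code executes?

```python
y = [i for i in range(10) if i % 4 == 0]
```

A list comprehension [...] produces a list

list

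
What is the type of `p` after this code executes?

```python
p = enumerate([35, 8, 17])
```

enumerate() returns an enumerate iterator object

enumerate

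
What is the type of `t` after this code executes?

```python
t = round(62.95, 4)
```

round() with ndigits arg returns float

float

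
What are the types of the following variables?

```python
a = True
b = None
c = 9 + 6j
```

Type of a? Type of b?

a is bool; b is NoneType

bool, NoneType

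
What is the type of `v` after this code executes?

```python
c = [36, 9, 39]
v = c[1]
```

Indexing a list of ints returns int (c[1] = 9)

int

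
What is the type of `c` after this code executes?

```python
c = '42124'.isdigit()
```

str.isdigit() returns bool

bool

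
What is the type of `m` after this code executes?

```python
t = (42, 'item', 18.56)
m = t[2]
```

Index 2 of tuple is 18.56 which is float

float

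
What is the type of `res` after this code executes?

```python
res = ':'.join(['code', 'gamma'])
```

str.join() returns str

str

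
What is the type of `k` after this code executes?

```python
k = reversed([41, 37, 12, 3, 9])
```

reversed() on a list returns a list_reverseiterator

list_reverseiterator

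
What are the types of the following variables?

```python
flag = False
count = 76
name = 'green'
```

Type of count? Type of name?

count is int; name is str

int, str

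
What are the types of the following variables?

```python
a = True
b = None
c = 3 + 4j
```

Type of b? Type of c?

b is NoneType; c is complex

NoneType, complex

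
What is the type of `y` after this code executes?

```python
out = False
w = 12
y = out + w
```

bool + int returns int (False is 0, so 0 + 12 = 12)

int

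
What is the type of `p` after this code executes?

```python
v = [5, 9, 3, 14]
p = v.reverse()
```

list.reverse() returns None

NoneType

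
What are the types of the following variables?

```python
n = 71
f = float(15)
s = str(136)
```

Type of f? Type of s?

f is float; s is str

float, str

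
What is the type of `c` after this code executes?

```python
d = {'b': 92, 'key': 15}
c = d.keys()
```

.keys() returns a dict_keys view object

dict_keys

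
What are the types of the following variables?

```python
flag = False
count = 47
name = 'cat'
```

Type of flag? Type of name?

flag is bool; name is str

bool, str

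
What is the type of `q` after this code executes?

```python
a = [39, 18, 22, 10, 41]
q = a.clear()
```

list.clear() returns None

NoneType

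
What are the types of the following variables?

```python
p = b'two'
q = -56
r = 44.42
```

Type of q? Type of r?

q is int; r is float

int, float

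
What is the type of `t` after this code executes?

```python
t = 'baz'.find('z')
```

str.find() returns int (index, or -1)

int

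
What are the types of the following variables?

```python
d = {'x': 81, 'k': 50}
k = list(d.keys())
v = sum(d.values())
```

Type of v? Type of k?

sum of int values returns int; list(...) returns list

int, list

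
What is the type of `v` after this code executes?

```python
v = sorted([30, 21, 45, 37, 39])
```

sorted() always returns list

list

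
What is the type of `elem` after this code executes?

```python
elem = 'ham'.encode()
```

str.encode() returns bytes

bytes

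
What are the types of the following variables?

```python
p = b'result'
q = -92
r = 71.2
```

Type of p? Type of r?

p is bytes; r is float

bytes, float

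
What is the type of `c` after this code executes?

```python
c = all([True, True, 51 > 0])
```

all() returns bool

bool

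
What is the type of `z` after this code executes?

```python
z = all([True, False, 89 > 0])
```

all() returns bool

bool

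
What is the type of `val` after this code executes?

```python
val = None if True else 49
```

Ternary: condition is True, if branch (None) taken → NoneType

NoneType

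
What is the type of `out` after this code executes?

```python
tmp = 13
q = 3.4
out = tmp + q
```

int + float returns float (13 + 3.4 = 16.4)

float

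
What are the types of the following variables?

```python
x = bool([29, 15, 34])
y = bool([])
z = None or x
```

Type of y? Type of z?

bool() returns bool; None or <bool> returns the bool

bool, bool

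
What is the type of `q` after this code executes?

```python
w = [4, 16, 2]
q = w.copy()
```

list.copy() returns list

list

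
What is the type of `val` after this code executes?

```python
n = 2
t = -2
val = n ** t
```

int ** negative int returns float

float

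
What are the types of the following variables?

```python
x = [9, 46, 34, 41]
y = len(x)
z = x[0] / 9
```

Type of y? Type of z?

len() returns int; int / int returns float

int, float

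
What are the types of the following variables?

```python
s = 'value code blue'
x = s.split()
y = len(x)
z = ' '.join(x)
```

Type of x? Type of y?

str.split() returns list; len() returns int

list, int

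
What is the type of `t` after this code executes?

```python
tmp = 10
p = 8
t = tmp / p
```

int / int always returns float in Python 3 (10 / 8 = 1.25)

float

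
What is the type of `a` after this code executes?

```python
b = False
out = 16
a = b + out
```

bool + int returns int (False is 0, so 0 + 16 = 16)

int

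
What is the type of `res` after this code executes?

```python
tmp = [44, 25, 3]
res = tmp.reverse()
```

list.reverse() returns None

NoneType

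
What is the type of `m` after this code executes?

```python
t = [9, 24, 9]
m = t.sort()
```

list.sort() returns None (sorts in place)

NoneType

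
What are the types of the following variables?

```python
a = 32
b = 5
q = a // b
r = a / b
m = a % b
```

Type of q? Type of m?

int // int returns int; int % int returns int

int, int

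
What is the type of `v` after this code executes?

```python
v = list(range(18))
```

list(range(...)) returns list

list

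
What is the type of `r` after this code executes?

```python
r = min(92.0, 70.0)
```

min() of floats returns float

float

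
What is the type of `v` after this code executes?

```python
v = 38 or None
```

'or' returns first truthy value (38, int)

int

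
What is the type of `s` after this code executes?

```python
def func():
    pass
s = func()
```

A function with no return statement returns None

NoneType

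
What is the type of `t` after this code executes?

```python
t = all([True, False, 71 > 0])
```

all() returns bool

bool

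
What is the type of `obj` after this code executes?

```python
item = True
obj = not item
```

'not' always returns bool

bool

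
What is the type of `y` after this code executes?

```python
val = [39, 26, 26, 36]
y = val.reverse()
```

list.reverse() returns None

NoneType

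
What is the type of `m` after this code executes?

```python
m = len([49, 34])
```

len() always returns int

int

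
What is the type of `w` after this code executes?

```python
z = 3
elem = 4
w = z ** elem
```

int ** positive int returns int (3 ** 4 = 81)

int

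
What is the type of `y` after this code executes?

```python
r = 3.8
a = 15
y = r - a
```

float - int returns float (3.8 - 15 = -11.2)

float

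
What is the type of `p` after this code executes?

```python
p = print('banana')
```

print() returns None

NoneType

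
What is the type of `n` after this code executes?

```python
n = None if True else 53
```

Ternary: condition is True, if branch (None) taken → NoneType

NoneType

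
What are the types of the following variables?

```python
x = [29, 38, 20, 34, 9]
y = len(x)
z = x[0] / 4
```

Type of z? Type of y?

int / int returns float; len() returns int

float, int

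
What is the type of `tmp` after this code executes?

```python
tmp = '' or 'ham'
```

'or' returns first truthy value ('ham', which is str)

str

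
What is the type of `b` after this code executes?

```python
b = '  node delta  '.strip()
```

str.strip() returns str

str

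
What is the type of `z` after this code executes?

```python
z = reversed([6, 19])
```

reversed() on a list returns a list_reverseiterator

list_reverseiterator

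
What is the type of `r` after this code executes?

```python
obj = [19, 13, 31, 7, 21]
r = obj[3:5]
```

Slicing a list always returns a list

list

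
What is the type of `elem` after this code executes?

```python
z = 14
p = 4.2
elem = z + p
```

int + float returns float (14 + 4.2 = 18.2)

float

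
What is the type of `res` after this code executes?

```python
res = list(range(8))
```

list(range(...)) returns list

list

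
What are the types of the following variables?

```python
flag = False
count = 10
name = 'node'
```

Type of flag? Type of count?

flag is bool; count is int

bool, int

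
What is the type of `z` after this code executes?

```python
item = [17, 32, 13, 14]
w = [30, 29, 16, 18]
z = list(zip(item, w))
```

list(zip(...)) returns a list of tuples

list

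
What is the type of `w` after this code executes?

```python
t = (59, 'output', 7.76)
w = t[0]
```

Index 0 of tuple is 59 which is int

int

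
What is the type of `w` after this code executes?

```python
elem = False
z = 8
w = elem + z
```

bool + int returns int (False is 0, so 0 + 8 = 8)

int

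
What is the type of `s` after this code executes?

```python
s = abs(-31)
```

abs() of int returns int

int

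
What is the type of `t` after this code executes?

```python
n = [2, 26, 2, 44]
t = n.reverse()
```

list.reverse() returns None

NoneType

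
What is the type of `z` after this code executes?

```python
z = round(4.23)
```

round() with no ndigits arg returns int

int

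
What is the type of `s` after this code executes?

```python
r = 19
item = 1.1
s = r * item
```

int * float returns float (19 * 1.1 = 20.9)

float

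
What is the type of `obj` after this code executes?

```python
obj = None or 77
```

'or' with None returns the other value (77, int)

int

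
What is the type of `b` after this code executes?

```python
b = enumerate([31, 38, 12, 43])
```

enumerate() returns an enumerate iterator object

enumerate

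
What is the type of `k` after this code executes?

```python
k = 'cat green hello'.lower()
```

str.lower() returns str

str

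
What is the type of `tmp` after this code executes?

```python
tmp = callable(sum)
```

callable() returns bool

bool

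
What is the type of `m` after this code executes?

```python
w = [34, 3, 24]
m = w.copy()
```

list.copy() returns list

list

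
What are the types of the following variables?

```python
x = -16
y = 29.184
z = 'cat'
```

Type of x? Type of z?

x is int; z is str

int, str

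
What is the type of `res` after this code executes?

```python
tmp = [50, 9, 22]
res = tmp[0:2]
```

Slicing a list always returns a list

list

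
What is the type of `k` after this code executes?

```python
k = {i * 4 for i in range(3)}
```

A set comprehension {expr for x in iterable} produces a set

set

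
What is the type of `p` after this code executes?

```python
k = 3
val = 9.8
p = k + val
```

int + float returns float (3 + 9.8 = 12.8)

float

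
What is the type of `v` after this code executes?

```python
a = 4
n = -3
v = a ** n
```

int ** negative int returns float

float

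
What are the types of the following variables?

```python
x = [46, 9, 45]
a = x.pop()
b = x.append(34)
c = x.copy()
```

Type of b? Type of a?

list.append() returns None; list.pop() returns the element (int)

NoneType, int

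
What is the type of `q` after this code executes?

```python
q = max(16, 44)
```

max() of ints returns int

int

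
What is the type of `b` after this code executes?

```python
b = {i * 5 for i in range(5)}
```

A set comprehension {expr for x in iterable} produces a set

set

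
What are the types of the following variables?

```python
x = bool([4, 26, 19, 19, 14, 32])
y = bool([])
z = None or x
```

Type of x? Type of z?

bool() returns bool; None or <bool> returns the bool

bool, bool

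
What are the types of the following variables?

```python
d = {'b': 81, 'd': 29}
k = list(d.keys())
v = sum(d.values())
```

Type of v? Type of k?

sum of int values returns int; list(...) returns list

int, list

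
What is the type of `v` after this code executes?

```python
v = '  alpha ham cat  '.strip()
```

str.strip() returns str

str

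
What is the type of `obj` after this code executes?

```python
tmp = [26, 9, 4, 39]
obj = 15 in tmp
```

'in' operator returns bool

bool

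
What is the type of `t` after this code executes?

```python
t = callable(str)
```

callable() returns bool

bool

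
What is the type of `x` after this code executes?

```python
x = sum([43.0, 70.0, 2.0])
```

sum() of floats returns float

float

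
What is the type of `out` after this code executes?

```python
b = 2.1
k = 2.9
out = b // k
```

float // float returns float (floor division preserves float type)

float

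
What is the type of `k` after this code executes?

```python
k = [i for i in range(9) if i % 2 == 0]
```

A list comprehension [...] produces a list

list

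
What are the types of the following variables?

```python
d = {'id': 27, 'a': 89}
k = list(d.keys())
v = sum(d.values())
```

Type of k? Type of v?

list(...) returns list; sum of int values returns int

list, int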